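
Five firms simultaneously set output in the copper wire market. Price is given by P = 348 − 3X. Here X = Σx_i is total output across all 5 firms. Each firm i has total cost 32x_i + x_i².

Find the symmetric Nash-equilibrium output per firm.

15.8

A representative firm's profit is π_i = x_i(348 − 3X) − 32x_i − x_i², with X = x_i + Σ_{j≠i} x_j.
First-order condition: 316 − 8x_i − 3Σ_{j≠i} x_j = 0.
Imposing symmetry (x_j = x for all j) turns Σ_{j≠i} x_j into 4x, so 316 = 20x and x = 15.8.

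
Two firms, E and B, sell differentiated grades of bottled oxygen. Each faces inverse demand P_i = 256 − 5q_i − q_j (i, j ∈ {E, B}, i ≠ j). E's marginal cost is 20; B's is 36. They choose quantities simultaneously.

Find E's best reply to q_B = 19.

21.7

Firm E's profit: π = q_E(256 − 5q_E − q_B) − 20q_E.
∂π/∂q_E = 236 − 10q_E − q_B = 0 ⇒ q_E = 23.6 − 0.1q_B.
At q_B = 19: q_E = 23.6 − 0.1·19 = 21.7.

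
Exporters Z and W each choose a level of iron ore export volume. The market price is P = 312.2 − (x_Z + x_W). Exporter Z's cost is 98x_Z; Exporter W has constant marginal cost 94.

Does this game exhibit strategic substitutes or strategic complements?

Exporter Z's profit: π = x_Z(312.2 − (x_Z + x_W)) − 98x_Z.
∂π/∂x_Z = 214.2 − 2x_Z − x_W = 0, so x_Z = 107.1 − 0.5x_W.
The best-response slope dx_Z/dx_W = −0.5 < 0: the reaction function is downward-sloping, so the choices are strategic substitutes.

strategic substitutes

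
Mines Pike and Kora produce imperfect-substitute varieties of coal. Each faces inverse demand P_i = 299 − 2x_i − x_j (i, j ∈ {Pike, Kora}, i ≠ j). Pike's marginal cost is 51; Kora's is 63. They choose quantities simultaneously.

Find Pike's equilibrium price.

Mine Pike's profit: π = x_{Pike}(299 − 2x_{Pike} − x_{Kora}) − 51x_{Pike}.
∂π/∂x_{Pike} = 248 − 4x_{Pike} − x_{Kora} = 0 ⇒ x_{Pike} = 62 − 0.25x_{Kora}.
Similarly x_{Kora} = 59 − 0.25x_{Pike}.
Solving the two reaction functions simultaneously: (1 − (−0.25)(−0.25))x_{Pike} = 62 − 0.25·59, so 0.9375x_{Pike} = 47.25 and x_{Pike} = 50.4.
Then x_{Kora} = 59 − 0.25·50.4 = 46.4.
P_{Pike} = 299 − 2·50.4 − 46.4 = 151.8.

151.8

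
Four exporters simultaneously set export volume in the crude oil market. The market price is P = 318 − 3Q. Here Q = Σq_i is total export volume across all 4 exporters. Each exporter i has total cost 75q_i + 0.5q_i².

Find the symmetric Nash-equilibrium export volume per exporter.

A representative exporter's profit is π_i = q_i(318 − 3Q) − 75q_i − 0.5q_i², with Q = q_i + Σ_{j≠i} q_j.
First-order condition: 243 − 7q_i − 3Σ_{j≠i} q_j = 0.
In a symmetric equilibrium every exporter chooses the same q, so Σ_{j≠i} q_j = 3q. The condition becomes 243 − 16q = 0, giving q = 243/16 = 15.1875.

15.1875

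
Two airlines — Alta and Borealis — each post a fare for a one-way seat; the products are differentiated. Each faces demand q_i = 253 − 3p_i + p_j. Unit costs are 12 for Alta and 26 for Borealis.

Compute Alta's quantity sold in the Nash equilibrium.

Alta's profit: π = (p_{Alta} − 12)(253 − 3p_{Alta} + p_{Borealis}).
∂π/∂p_{Alta} = 289 − 6p_{Alta} + p_{Borealis} = 0 ⇒ p_{Alta} = 289/6 + (1/6)p_{Borealis}.
Similarly p_{Borealis} = 331/6 + (1/6)p_{Alta}.
Solving the two reaction functions simultaneously: (1 − (1/6)(1/6))p_{Alta} = 289/6 + (1/6)·(331/6), so (35/36)p_{Alta} = 2065/36 and p_{Alta} = 59.
Then p_{Borealis} = 331/6 + (1/6)·59 = 65.
q_{Alta} = 253 − 3·59 + 65 = 141.

141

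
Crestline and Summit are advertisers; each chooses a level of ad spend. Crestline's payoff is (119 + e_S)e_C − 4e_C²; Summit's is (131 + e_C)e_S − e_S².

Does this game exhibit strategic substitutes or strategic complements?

Expanding Crestline's payoff: 119e_C + e_Se_C − 4e_C².
∂π/∂e_C = 119 + e_S − 8e_C = 0, so e_C = 14.875 + 0.125e_S.
The best-response slope de_C/de_S = 0.125 > 0: the reaction function is upward-sloping, so the choices are strategic complements.

strategic complements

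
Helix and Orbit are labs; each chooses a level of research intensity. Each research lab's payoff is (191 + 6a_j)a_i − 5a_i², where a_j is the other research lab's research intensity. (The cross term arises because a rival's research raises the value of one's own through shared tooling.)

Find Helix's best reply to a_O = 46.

Helix's payoff is (191 + 6a_O)a_H − 5a_H².
∂π/∂a_H = 191 + 6a_O − 10a_H = 0, so a_H = 19.1 + 0.6a_O.
At a_O = 46: a_H = 19.1 + 0.6·46 = 46.7.

46.7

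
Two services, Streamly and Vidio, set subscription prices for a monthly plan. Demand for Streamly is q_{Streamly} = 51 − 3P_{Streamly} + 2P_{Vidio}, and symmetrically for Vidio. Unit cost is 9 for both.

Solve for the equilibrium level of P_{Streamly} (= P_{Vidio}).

19.5

Streamly's profit: π = (P_{Streamly} − 9)(51 − 3P_{Streamly} + 2P_{Vidio}).
∂π/∂P_{Streamly} = 78 − 6P_{Streamly} + 2P_{Vidio} = 0 ⇒ P_{Streamly} = 13 + (1/3)P_{Vidio}.
Setting P_{Streamly} = P_{Vidio} in the reaction function: P_{Streamly} = 13 + (1/3)P_{Streamly}, so P_{Streamly} = 13 / (2/3) = 19.5.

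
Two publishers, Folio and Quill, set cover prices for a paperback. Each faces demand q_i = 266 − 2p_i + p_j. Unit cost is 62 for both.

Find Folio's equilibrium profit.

Folio's profit: π = (p_{Folio} − 62)(266 − 2p_{Folio} + p_{Quill}).
∂π/∂p_{Folio} = 390 − 4p_{Folio} + p_{Quill} = 0 ⇒ p_{Folio} = 97.5 + 0.25p_{Quill}.
Setting p_{Folio} = p_{Quill} in the reaction function: p_{Folio} = 97.5 + 0.25p_{Folio}, so p_{Folio} = 97.5 / 0.75 = 130.
q_{Folio} = 266 − 2·130 + 130 = 136.
Profit = (130 − 62)·136 = 9248.

9248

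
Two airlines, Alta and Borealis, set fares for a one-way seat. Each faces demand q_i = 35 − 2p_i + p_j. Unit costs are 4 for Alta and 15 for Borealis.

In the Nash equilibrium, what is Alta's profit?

278.48

Alta's profit: π = (p_{Alta} − 4)(35 − 2p_{Alta} + p_{Borealis}).
∂π/∂p_{Alta} = 43 − 4p_{Alta} + p_{Borealis} = 0 ⇒ p_{Alta} = 10.75 + 0.25p_{Borealis}.
Similarly p_{Borealis} = 16.25 + 0.25p_{Alta}.
Plugging p_{Borealis} into Alta's best response: p_{Alta} = 10.75 + 0.25(16.25 + 0.25p_{Alta}) ⇒ 0.9375p_{Alta} = 14.8125, so p_{Alta} = 15.8.
Then p_{Borealis} = 16.25 + 0.25·15.8 = 20.2.
q_{Alta} = 35 − 2·15.8 + 20.2 = 23.6.
Profit = (15.8 − 4)·23.6 = 278.48.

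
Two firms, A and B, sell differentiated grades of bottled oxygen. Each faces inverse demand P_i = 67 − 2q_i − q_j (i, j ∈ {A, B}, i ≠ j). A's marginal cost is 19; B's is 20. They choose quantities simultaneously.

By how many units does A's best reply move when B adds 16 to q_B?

-4

Firm A's profit: π = q_A(67 − 2q_A − q_B) − 19q_A.
∂π/∂q_A = 48 − 4q_A − q_B = 0 ⇒ q_A = 12 − 0.25q_B.
The reaction-function slope is −0.25, so a 16-unit rise in q_B moves q_A by −0.25 × 16 = −4. A's best response falls — the actions are strategic substitutes.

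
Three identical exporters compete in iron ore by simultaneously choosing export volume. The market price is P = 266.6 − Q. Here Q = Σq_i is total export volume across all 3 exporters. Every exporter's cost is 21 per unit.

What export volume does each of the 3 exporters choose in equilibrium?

61.4

A representative exporter's profit is π_i = q_i(266.6 − Q) − 21q_i, with Q = q_i + Σ_{j≠i} q_j.
First-order condition: 245.6 − 2q_i − Σ_{j≠i} q_j = 0.
Imposing symmetry (q_j = q for all j) turns Σ_{j≠i} q_j into 2q, so 245.6 = 4q and q = 61.4.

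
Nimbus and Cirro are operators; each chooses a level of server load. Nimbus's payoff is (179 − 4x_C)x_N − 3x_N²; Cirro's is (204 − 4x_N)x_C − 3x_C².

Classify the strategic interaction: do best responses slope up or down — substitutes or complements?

strategic substitutes

Expanding Nimbus's payoff: 179x_N − 4x_Cx_N − 3x_N².
∂π/∂x_N = 179 − 4x_C − 6x_N = 0, so x_N = 179/6 − (2/3)x_C.
The best-response slope dx_N/dx_C = −2/3 < 0: the reaction function is downward-sloping, so the choices are strategic substitutes.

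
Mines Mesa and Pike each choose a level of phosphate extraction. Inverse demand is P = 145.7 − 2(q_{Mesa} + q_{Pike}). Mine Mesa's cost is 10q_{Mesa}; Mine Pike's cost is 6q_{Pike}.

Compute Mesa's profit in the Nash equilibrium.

963.605

Mine Mesa's profit: π = q_{Mesa}(145.7 − 2(q_{Mesa} + q_{Pike})) − 10q_{Mesa}.
∂π/∂q_{Mesa} = 135.7 − 4q_{Mesa} − 2q_{Pike} = 0, so q_{Mesa} = 33.925 − 0.5q_{Pike}.
By the same steps for Pike: q_{Pike} = 34.925 − 0.5q_{Mesa}.
Substituting the second reaction function into the first: q_{Mesa} = 33.925 − 0.5(34.925 − 0.5q_{Mesa}), which gives 0.75q_{Mesa} = 16.4625 ⇒ q_{Mesa} = 21.95.
Then q_{Pike} = 34.925 − 0.5·21.95 = 23.95.
Price P = 145.7 − 2·45.9 = 53.9.
Mesa's profit: (53.9 − 10)·21.95 = 963.605.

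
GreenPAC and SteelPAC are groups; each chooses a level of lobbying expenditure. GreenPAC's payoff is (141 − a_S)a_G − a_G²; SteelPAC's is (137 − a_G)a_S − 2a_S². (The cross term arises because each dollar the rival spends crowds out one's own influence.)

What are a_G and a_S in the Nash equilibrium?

61, 19

Expanding GreenPAC's payoff: 141a_G − a_Sa_G − a_G².
∂π/∂a_G = 141 − a_S − 2a_G = 0, so a_G = 70.5 − 0.5a_S.
Likewise for SteelPAC: a_S = 34.25 − 0.25a_G.
Solving the two reaction functions simultaneously: (1 − (−0.5)(−0.25))a_G = 70.5 − 0.5·34.25, so 0.875a_G = 53.375 and a_G = 61.
Then a_S = 34.25 − 0.25·61 = 19.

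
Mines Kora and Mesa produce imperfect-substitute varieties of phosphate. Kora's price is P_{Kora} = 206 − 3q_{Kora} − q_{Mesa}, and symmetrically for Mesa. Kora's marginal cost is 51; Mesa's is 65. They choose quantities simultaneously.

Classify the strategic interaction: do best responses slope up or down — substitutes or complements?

strategic substitutes

Mine Kora's profit: π = q_{Kora}(206 − 3q_{Kora} − q_{Mesa}) − 51q_{Kora}.
∂π/∂q_{Kora} = 155 − 6q_{Kora} − q_{Mesa} = 0 ⇒ q_{Kora} = 155/6 − (1/6)q_{Mesa}.
The best-response slope dq_{Kora}/dq_{Mesa} = −1/6 < 0: the reaction function is downward-sloping, so the choices are strategic substitutes.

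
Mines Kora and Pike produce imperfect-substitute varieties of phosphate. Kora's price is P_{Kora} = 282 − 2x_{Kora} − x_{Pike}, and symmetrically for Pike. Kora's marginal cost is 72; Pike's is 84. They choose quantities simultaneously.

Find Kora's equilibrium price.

157.6

Mine Kora's profit: π = x_{Kora}(282 − 2x_{Kora} − x_{Pike}) − 72x_{Kora}.
∂π/∂x_{Kora} = 210 − 4x_{Kora} − x_{Pike} = 0 ⇒ x_{Kora} = 52.5 − 0.25x_{Pike}.
Similarly x_{Pike} = 49.5 − 0.25x_{Kora}.
Solving the two reaction functions simultaneously: (1 − (−0.25)(−0.25))x_{Kora} = 52.5 − 0.25·49.5, so 0.9375x_{Kora} = 40.125 and x_{Kora} = 42.8.
Then x_{Pike} = 49.5 − 0.25·42.8 = 38.8.
P_{Kora} = 282 − 2·42.8 − 38.8 = 157.6.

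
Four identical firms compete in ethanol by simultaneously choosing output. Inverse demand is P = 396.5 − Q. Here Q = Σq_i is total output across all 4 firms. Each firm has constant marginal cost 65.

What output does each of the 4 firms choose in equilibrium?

66.3

A representative firm's profit is π_i = q_i(396.5 − Q) − 65q_i, with Q = q_i + Σ_{j≠i} q_j.
First-order condition: 331.5 − 2q_i − Σ_{j≠i} q_j = 0.
Imposing symmetry (q_j = q for all j) turns Σ_{j≠i} q_j into 3q, so 331.5 = 5q and q = 66.3.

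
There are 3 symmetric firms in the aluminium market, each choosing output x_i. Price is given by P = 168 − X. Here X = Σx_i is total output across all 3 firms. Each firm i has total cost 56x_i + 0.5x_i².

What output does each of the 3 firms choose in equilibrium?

A representative firm's profit is π_i = x_i(168 − X) − 56x_i − 0.5x_i², with X = x_i + Σ_{j≠i} x_j.
First-order condition: 112 − 3x_i − Σ_{j≠i} x_j = 0.
Imposing symmetry (x_j = x for all j) turns Σ_{j≠i} x_j into 2x, so 112 = 5x and x = 22.4.

22.4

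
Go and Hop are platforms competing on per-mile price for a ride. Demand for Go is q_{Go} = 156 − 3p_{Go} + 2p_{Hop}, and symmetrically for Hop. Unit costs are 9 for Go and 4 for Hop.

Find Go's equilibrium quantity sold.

107.4375

Go's profit: π = (p_{Go} − 9)(156 − 3p_{Go} + 2p_{Hop}).
∂π/∂p_{Go} = 183 − 6p_{Go} + 2p_{Hop} = 0 ⇒ p_{Go} = 30.5 + (1/3)p_{Hop}.
Similarly p_{Hop} = 28 + (1/3)p_{Go}.
Plugging p_{Hop} into Go's best response: p_{Go} = 30.5 + (1/3)(28 + (1/3)p_{Go}) ⇒ (8/9)p_{Go} = 239/6, so p_{Go} = 44.8125.
Then p_{Hop} = 28 + (1/3)·44.8125 = 42.9375.
q_{Go} = 156 − 3·44.8125 + 2·42.9375 = 107.4375.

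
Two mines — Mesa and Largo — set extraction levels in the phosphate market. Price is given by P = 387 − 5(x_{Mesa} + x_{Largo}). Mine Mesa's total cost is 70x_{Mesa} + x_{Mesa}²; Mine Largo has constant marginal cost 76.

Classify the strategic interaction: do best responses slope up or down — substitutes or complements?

Mine Mesa's profit: π = x_{Mesa}(387 − 5(x_{Mesa} + x_{Largo})) − 70x_{Mesa} − x_{Mesa}².
∂π/∂x_{Mesa} = 317 − 12x_{Mesa} − 5x_{Largo} = 0, so x_{Mesa} = 317/12 − (5/12)x_{Largo}.
The best-response slope dx_{Mesa}/dx_{Largo} = −5/12 < 0: the reaction function is downward-sloping, so the choices are strategic substitutes.

strategic substitutes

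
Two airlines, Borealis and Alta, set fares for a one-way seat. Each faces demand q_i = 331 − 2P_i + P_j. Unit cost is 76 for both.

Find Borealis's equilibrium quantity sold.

Borealis's profit: π = (P_{Borealis} − 76)(331 − 2P_{Borealis} + P_{Alta}).
∂π/∂P_{Borealis} = 483 − 4P_{Borealis} + P_{Alta} = 0 ⇒ P_{Borealis} = 120.75 + 0.25P_{Alta}.
By symmetry P_{Alta} = P_{Borealis}; substituting into the reaction function, 0.75P_{Borealis} = 120.75 and P_{Borealis} = 161.
q_{Borealis} = 331 − 2·161 + 161 = 170.

170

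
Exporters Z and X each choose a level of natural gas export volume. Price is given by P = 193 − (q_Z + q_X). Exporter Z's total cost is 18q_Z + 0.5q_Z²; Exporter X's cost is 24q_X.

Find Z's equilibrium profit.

1965.66

Exporter Z's profit: π = q_Z(193 − (q_Z + q_X)) − 18q_Z − 0.5q_Z².
∂π/∂q_Z = 175 − 3q_Z − q_X = 0, so q_Z = 175/3 − (1/3)q_X.
For X: ∂π/∂q_X = 169 − 2q_X − q_Z = 0 ⇒ q_X = 84.5 − 0.5q_Z.
Solving the two reaction functions simultaneously: (1 − (−1/3)(−0.5))q_Z = 175/3 − (1/3)·84.5, so (5/6)q_Z = 181/6 and q_Z = 36.2.
Then q_X = 84.5 − 0.5·36.2 = 66.4.
Price P = 193 − 102.6 = 90.4.
Z's profit: (90.4 − 18)·36.2 − 0.5(36.2)² = 1965.66.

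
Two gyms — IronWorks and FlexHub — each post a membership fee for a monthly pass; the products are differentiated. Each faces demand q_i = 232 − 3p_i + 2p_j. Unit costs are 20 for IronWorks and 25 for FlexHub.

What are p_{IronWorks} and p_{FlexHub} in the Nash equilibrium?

IronWorks's profit: π = (p_{IronWorks} − 20)(232 − 3p_{IronWorks} + 2p_{FlexHub}).
∂π/∂p_{IronWorks} = 292 − 6p_{IronWorks} + 2p_{FlexHub} = 0 ⇒ p_{IronWorks} = 146/3 + (1/3)p_{FlexHub}.
Similarly p_{FlexHub} = 307/6 + (1/3)p_{IronWorks}.
Solving the two reaction functions simultaneously: (1 − (1/3)(1/3))p_{IronWorks} = 146/3 + (1/3)·(307/6), so (8/9)p_{IronWorks} = 1183/18 and p_{IronWorks} = 73.9375.
Then p_{FlexHub} = 307/6 + (1/3)·73.9375 = 75.8125.

73.9375, 75.8125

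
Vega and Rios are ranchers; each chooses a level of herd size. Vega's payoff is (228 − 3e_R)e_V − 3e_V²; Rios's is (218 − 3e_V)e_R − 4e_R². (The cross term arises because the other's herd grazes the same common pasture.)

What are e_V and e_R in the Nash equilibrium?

Expanding Vega's payoff: 228e_V − 3e_Re_V − 3e_V².
∂π/∂e_V = 228 − 3e_R − 6e_V = 0, so e_V = 38 − 0.5e_R.
Likewise for Rios: e_R = 27.25 − 0.375e_V.
Solving the two reaction functions simultaneously: (1 − (−0.5)(−0.375))e_V = 38 − 0.5·27.25, so 0.8125e_V = 24.375 and e_V = 30.
Then e_R = 27.25 − 0.375·30 = 16.

30, 16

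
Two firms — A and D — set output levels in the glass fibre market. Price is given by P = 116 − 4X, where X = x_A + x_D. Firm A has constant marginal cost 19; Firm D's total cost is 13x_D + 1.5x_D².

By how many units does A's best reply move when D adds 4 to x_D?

-2

Firm A's profit: π = x_A(116 − 4(x_A + x_D)) − 19x_A.
∂π/∂x_A = 97 − 8x_A − 4x_D = 0, so x_A = 12.125 − 0.5x_D.
The reaction-function slope is −0.5, so a 4-unit rise in x_D moves x_A by −0.5 × 4 = −2. A's best response falls — the actions are strategic substitutes.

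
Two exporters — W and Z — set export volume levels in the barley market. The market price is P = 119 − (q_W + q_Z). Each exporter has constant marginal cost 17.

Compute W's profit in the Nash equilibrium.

1156

Exporter W's profit: π = q_W(119 − (q_W + q_Z)) − 17q_W.
∂π/∂q_W = 102 − 2q_W − q_Z = 0, so q_W = 51 − 0.5q_Z.
The game is symmetric, so in equilibrium q_Z = q_W: the reaction function gives 1.5q_W = 51, hence q_W = 34.
Price P = 119 − 68 = 51.
W's profit: (51 − 17)·34 = 1156.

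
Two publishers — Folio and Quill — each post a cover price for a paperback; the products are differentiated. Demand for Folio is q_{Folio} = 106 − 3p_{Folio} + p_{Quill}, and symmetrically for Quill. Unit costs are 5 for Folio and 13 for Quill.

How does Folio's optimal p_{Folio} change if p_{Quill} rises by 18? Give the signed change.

Folio's profit: π = (p_{Folio} − 5)(106 − 3p_{Folio} + p_{Quill}).
∂π/∂p_{Folio} = 121 − 6p_{Folio} + p_{Quill} = 0 ⇒ p_{Folio} = 121/6 + (1/6)p_{Quill}.
The reaction-function slope is 1/6, so an 18-unit rise in p_{Quill} moves p_{Folio} by 1/6 × 18 = 3. Folio's best response rises — the actions are strategic complements.

3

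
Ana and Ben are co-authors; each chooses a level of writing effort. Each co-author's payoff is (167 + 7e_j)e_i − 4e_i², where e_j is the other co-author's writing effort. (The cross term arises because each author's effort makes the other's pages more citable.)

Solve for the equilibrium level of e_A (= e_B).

Ana's payoff is (167 + 7e_B)e_A − 4e_A².
∂π/∂e_A = 167 + 7e_B − 8e_A = 0, so e_A = 20.875 + 0.875e_B.
The game is symmetric, so in equilibrium e_B = e_A: the reaction function gives 0.125e_A = 20.875, hence e_A = 167.

167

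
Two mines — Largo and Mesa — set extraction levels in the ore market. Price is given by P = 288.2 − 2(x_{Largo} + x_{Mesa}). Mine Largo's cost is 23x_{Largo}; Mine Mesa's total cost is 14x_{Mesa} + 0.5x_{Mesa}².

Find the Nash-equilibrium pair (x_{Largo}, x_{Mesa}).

Mine Largo's profit: π = x_{Largo}(288.2 − 2(x_{Largo} + x_{Mesa})) − 23x_{Largo}.
∂π/∂x_{Largo} = 265.2 − 4x_{Largo} − 2x_{Mesa} = 0, so x_{Largo} = 66.3 − 0.5x_{Mesa}.
For Mesa: ∂π/∂x_{Mesa} = 274.2 − 5x_{Mesa} − 2x_{Largo} = 0 ⇒ x_{Mesa} = 54.84 − 0.4x_{Largo}.
Solving the two reaction functions simultaneously: (1 − (−0.5)(−0.4))x_{Largo} = 66.3 − 0.5·54.84, so 0.8x_{Largo} = 38.88 and x_{Largo} = 48.6.
Then x_{Mesa} = 54.84 − 0.4·48.6 = 35.4.

48.6, 35.4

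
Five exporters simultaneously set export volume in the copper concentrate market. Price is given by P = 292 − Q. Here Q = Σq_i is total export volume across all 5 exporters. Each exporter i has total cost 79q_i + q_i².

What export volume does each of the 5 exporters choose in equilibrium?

A representative exporter's profit is π_i = q_i(292 − Q) − 79q_i − q_i², with Q = q_i + Σ_{j≠i} q_j.
First-order condition: 213 − 4q_i − Σ_{j≠i} q_j = 0.
With identical exporters, set every q_j = q: then 213 − 4q − 4q = 0, i.e. q = 213/8 = 26.625.

26.625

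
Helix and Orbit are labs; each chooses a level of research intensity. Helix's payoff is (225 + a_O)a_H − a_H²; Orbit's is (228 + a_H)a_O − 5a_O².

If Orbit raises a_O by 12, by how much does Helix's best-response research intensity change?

6

Expanding Helix's payoff: 225a_H + a_Oa_H − a_H².
∂π/∂a_H = 225 + a_O − 2a_H = 0, so a_H = 112.5 + 0.5a_O.
The reaction-function slope is 0.5, so a 12-unit rise in a_O moves a_H by 0.5 × 12 = 6. Helix's best response rises — the actions are strategic complements.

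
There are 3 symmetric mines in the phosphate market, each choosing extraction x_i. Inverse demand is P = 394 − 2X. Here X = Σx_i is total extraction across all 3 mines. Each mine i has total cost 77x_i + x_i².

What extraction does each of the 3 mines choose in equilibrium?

31.7

A representative mine's profit is π_i = x_i(394 − 2X) − 77x_i − x_i², with X = x_i + Σ_{j≠i} x_j.
First-order condition: 317 − 6x_i − 2Σ_{j≠i} x_j = 0.
In a symmetric equilibrium every mine chooses the same x, so Σ_{j≠i} x_j = 2x. The condition becomes 317 − 10x = 0, giving x = 317/10 = 31.7.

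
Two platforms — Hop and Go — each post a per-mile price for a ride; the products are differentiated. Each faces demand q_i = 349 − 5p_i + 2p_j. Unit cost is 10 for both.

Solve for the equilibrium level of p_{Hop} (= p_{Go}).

49.875

Hop's profit: π = (p_{Hop} − 10)(349 − 5p_{Hop} + 2p_{Go}).
∂π/∂p_{Hop} = 399 − 10p_{Hop} + 2p_{Go} = 0 ⇒ p_{Hop} = 39.9 + 0.2p_{Go}.
Setting p_{Hop} = p_{Go} in the reaction function: p_{Hop} = 39.9 + 0.2p_{Hop}, so p_{Hop} = 39.9 / 0.8 = 49.875.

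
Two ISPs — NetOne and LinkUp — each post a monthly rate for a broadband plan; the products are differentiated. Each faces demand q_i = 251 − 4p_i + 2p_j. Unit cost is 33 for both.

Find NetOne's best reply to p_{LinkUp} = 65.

NetOne's profit: π = (p_{NetOne} − 33)(251 − 4p_{NetOne} + 2p_{LinkUp}).
∂π/∂p_{NetOne} = 383 − 8p_{NetOne} + 2p_{LinkUp} = 0 ⇒ p_{NetOne} = 47.875 + 0.25p_{LinkUp}.
At p_{LinkUp} = 65: p_{NetOne} = 47.875 + 0.25·65 = 64.125.

64.125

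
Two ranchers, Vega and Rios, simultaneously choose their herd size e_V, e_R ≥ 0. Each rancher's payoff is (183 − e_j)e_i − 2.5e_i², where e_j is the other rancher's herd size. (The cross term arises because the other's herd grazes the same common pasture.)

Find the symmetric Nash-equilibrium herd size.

Vega's payoff is (183 − e_R)e_V − 2.5e_V².
∂π/∂e_V = 183 − e_R − 5e_V = 0, so e_V = 36.6 − 0.2e_R.
By symmetry e_R = e_V; substituting into the reaction function, 1.2e_V = 36.6 and e_V = 30.5.

30.5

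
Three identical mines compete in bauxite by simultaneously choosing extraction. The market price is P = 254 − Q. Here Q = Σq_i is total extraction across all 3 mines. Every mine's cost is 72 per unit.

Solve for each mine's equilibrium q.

45.5

A representative mine's profit is π_i = q_i(254 − Q) − 72q_i, with Q = q_i + Σ_{j≠i} q_j.
First-order condition: 182 − 2q_i − Σ_{j≠i} q_j = 0.
In a symmetric equilibrium every mine chooses the same q, so Σ_{j≠i} q_j = 2q. The condition becomes 182 − 4q = 0, giving q = 182/4 = 45.5.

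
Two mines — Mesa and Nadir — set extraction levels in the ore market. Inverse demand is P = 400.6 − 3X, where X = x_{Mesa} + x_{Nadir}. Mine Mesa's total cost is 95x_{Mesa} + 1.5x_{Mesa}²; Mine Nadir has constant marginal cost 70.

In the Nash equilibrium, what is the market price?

Mine Mesa's profit: π = x_{Mesa}(400.6 − 3(x_{Mesa} + x_{Nadir})) − 95x_{Mesa} − 1.5x_{Mesa}².
∂π/∂x_{Mesa} = 305.6 − 9x_{Mesa} − 3x_{Nadir} = 0, so x_{Mesa} = 1528/45 − (1/3)x_{Nadir}.
For Nadir: ∂π/∂x_{Nadir} = 330.6 − 6x_{Nadir} − 3x_{Mesa} = 0 ⇒ x_{Nadir} = 55.1 − 0.5x_{Mesa}.
Substituting the second reaction function into the first: x_{Mesa} = 1528/45 − (1/3)(55.1 − 0.5x_{Mesa}), which gives (5/6)x_{Mesa} = 1403/90 ⇒ x_{Mesa} = 1403/75.
Then x_{Nadir} = 55.1 − 0.5·(1403/75) = 3431/75.
Equilibrium price: P = 400.6 − 3·(4834/75) = 207.24.

207.24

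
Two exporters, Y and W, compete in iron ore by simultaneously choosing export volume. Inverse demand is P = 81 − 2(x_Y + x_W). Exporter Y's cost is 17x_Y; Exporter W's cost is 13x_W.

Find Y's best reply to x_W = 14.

9

Exporter Y's profit: π = x_Y(81 − 2(x_Y + x_W)) − 17x_Y.
∂π/∂x_Y = 64 − 4x_Y − 2x_W = 0, so x_Y = 16 − 0.5x_W.
At x_W = 14: x_Y = 16 − 0.5·14 = 9.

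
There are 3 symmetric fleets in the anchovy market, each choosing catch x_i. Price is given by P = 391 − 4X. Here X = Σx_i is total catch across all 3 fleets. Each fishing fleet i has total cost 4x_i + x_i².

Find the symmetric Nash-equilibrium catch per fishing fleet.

A representative fishing fleet's profit is π_i = x_i(391 − 4X) − 4x_i − x_i², with X = x_i + Σ_{j≠i} x_j.
First-order condition: 387 − 10x_i − 4Σ_{j≠i} x_j = 0.
With identical fishing fleets, set every x_j = x: then 387 − 10x − 8x = 0, i.e. x = 387/18 = 21.5.

21.5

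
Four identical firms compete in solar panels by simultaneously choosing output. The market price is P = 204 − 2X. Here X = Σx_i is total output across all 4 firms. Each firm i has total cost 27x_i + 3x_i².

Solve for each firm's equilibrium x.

A representative firm's profit is π_i = x_i(204 − 2X) − 27x_i − 3x_i², with X = x_i + Σ_{j≠i} x_j.
First-order condition: 177 − 10x_i − 2Σ_{j≠i} x_j = 0.
With identical firms, set every x_j = x: then 177 − 10x − 6x = 0, i.e. x = 177/16 = 11.0625.

11.0625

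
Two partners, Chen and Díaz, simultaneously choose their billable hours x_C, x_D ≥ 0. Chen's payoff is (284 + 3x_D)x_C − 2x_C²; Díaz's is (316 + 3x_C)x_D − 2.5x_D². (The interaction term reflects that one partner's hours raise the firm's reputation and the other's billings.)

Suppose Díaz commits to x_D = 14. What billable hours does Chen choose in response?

Expanding Chen's payoff: 284x_C + 3x_Dx_C − 2x_C².
∂π/∂x_C = 284 + 3x_D − 4x_C = 0, so x_C = 71 + 0.75x_D.
At x_D = 14: x_C = 71 + 0.75·14 = 81.5.

81.5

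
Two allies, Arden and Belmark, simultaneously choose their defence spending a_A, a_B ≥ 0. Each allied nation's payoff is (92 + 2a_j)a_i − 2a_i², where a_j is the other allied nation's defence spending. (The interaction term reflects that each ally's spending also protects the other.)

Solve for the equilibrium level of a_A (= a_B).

Arden's payoff is (92 + 2a_B)a_A − 2a_A².
∂π/∂a_A = 92 + 2a_B − 4a_A = 0, so a_A = 23 + 0.5a_B.
Setting a_A = a_B in the reaction function: a_A = 23 + 0.5a_A, so a_A = 23 / 0.5 = 46.

46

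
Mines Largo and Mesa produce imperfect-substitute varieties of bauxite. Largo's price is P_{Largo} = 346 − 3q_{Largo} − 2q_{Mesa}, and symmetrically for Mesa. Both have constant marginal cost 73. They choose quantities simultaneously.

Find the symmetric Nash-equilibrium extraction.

34.125

Mine Largo's profit: π = q_{Largo}(346 − 3q_{Largo} − 2q_{Mesa}) − 73q_{Largo}.
∂π/∂q_{Largo} = 273 − 6q_{Largo} − 2q_{Mesa} = 0 ⇒ q_{Largo} = 45.5 − (1/3)q_{Mesa}.
By symmetry q_{Mesa} = q_{Largo}; substituting into the reaction function, (4/3)q_{Largo} = 45.5 and q_{Largo} = 34.125.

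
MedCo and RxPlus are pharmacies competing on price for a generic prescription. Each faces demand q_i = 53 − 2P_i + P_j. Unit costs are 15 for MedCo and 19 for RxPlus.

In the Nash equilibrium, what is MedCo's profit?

MedCo's profit: π = (P_{MedCo} − 15)(53 − 2P_{MedCo} + P_{RxPlus}).
∂π/∂P_{MedCo} = 83 − 4P_{MedCo} + P_{RxPlus} = 0 ⇒ P_{MedCo} = 20.75 + 0.25P_{RxPlus}.
Similarly P_{RxPlus} = 22.75 + 0.25P_{MedCo}.
Plugging P_{RxPlus} into MedCo's best response: P_{MedCo} = 20.75 + 0.25(22.75 + 0.25P_{MedCo}) ⇒ 0.9375P_{MedCo} = 26.4375, so P_{MedCo} = 28.2.
Then P_{RxPlus} = 22.75 + 0.25·28.2 = 29.8.
q_{MedCo} = 53 − 2·28.2 + 29.8 = 26.4.
Profit = (28.2 − 15)·26.4 = 348.48.

348.48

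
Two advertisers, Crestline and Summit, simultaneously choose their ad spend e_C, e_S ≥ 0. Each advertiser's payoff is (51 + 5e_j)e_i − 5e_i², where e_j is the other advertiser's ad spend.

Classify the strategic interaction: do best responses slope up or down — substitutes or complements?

strategic complements

Crestline's payoff is (51 + 5e_S)e_C − 5e_C².
∂π/∂e_C = 51 + 5e_S − 10e_C = 0, so e_C = 5.1 + 0.5e_S.
The best-response slope de_C/de_S = 0.5 > 0: the reaction function is upward-sloping, so the choices are strategic complements.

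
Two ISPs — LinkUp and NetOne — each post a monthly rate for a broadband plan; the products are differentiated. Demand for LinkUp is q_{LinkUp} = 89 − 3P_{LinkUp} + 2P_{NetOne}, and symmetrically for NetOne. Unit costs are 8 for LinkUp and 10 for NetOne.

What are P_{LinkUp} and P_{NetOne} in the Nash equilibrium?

28.625, 29.375

LinkUp's profit: π = (P_{LinkUp} − 8)(89 − 3P_{LinkUp} + 2P_{NetOne}).
∂π/∂P_{LinkUp} = 113 − 6P_{LinkUp} + 2P_{NetOne} = 0 ⇒ P_{LinkUp} = 113/6 + (1/3)P_{NetOne}.
Similarly P_{NetOne} = 119/6 + (1/3)P_{LinkUp}.
Solving the two reaction functions simultaneously: (1 − (1/3)(1/3))P_{LinkUp} = 113/6 + (1/3)·(119/6), so (8/9)P_{LinkUp} = 229/9 and P_{LinkUp} = 28.625.
Then P_{NetOne} = 119/6 + (1/3)·28.625 = 29.375.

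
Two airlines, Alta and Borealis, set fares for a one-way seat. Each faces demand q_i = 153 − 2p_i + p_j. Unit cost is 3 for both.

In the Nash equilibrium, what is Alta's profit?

Alta's profit: π = (p_{Alta} − 3)(153 − 2p_{Alta} + p_{Borealis}).
∂π/∂p_{Alta} = 159 − 4p_{Alta} + p_{Borealis} = 0 ⇒ p_{Alta} = 39.75 + 0.25p_{Borealis}.
Setting p_{Alta} = p_{Borealis} in the reaction function: p_{Alta} = 39.75 + 0.25p_{Alta}, so p_{Alta} = 39.75 / 0.75 = 53.
q_{Alta} = 153 − 2·53 + 53 = 100.
Profit = (53 − 3)·100 = 5000.

5000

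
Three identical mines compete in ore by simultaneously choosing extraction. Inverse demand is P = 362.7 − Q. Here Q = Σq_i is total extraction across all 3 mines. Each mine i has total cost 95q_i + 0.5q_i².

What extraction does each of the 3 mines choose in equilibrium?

53.54

A representative mine's profit is π_i = q_i(362.7 − Q) − 95q_i − 0.5q_i², with Q = q_i + Σ_{j≠i} q_j.
First-order condition: 267.7 − 3q_i − Σ_{j≠i} q_j = 0.
Imposing symmetry (q_j = q for all j) turns Σ_{j≠i} q_j into 2q, so 267.7 = 5q and q = 53.54.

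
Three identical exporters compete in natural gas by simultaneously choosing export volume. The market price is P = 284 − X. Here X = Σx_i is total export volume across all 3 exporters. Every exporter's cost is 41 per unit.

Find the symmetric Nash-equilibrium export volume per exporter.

A representative exporter's profit is π_i = x_i(284 − X) − 41x_i, with X = x_i + Σ_{j≠i} x_j.
First-order condition: 243 − 2x_i − Σ_{j≠i} x_j = 0.
Imposing symmetry (x_j = x for all j) turns Σ_{j≠i} x_j into 2x, so 243 = 4x and x = 60.75.

60.75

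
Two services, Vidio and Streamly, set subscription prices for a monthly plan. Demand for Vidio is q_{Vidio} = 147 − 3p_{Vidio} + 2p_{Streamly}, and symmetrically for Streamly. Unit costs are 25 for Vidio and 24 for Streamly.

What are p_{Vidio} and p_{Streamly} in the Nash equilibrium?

55.3125, 54.9375

Vidio's profit: π = (p_{Vidio} − 25)(147 − 3p_{Vidio} + 2p_{Streamly}).
∂π/∂p_{Vidio} = 222 − 6p_{Vidio} + 2p_{Streamly} = 0 ⇒ p_{Vidio} = 37 + (1/3)p_{Streamly}.
Similarly p_{Streamly} = 36.5 + (1/3)p_{Vidio}.
Plugging p_{Streamly} into Vidio's best response: p_{Vidio} = 37 + (1/3)(36.5 + (1/3)p_{Vidio}) ⇒ (8/9)p_{Vidio} = 295/6, so p_{Vidio} = 55.3125.
Then p_{Streamly} = 36.5 + (1/3)·55.3125 = 54.9375.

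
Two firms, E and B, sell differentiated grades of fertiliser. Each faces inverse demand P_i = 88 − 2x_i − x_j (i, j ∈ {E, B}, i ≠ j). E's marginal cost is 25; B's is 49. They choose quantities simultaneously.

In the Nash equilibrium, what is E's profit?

Firm E's profit: π = x_E(88 − 2x_E − x_B) − 25x_E.
∂π/∂x_E = 63 − 4x_E − x_B = 0 ⇒ x_E = 15.75 − 0.25x_B.
Similarly x_B = 9.75 − 0.25x_E.
Substituting the second reaction function into the first: x_E = 15.75 − 0.25(9.75 − 0.25x_E), which gives 0.9375x_E = 13.3125 ⇒ x_E = 14.2.
Then x_B = 9.75 − 0.25·14.2 = 6.2.
P_E = 88 − 2·14.2 − 6.2 = 53.4.
Profit = (53.4 − 25)·14.2 = 403.28.

403.28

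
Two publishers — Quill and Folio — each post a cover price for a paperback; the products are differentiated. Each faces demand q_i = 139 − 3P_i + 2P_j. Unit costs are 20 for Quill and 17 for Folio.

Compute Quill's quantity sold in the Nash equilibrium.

Quill's profit: π = (P_{Quill} − 20)(139 − 3P_{Quill} + 2P_{Folio}).
∂π/∂P_{Quill} = 199 − 6P_{Quill} + 2P_{Folio} = 0 ⇒ P_{Quill} = 199/6 + (1/3)P_{Folio}.
Similarly P_{Folio} = 95/3 + (1/3)P_{Quill}.
Solving the two reaction functions simultaneously: (1 − (1/3)(1/3))P_{Quill} = 199/6 + (1/3)·(95/3), so (8/9)P_{Quill} = 787/18 and P_{Quill} = 49.1875.
Then P_{Folio} = 95/3 + (1/3)·49.1875 = 48.0625.
q_{Quill} = 139 − 3·49.1875 + 2·48.0625 = 87.5625.

87.5625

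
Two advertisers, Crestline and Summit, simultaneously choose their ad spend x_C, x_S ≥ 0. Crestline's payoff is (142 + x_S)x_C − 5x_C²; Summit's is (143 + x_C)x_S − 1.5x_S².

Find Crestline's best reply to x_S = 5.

14.7

Expanding Crestline's payoff: 142x_C + x_Sx_C − 5x_C².
∂π/∂x_C = 142 + x_S − 10x_C = 0, so x_C = 14.2 + 0.1x_S.
At x_S = 5: x_C = 14.2 + 0.1·5 = 14.7.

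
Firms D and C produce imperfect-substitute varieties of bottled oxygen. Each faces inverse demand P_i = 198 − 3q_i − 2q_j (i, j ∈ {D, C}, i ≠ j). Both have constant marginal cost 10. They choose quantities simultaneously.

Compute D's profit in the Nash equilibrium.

1656.75

Firm D's profit: π = q_D(198 − 3q_D − 2q_C) − 10q_D.
∂π/∂q_D = 188 − 6q_D − 2q_C = 0 ⇒ q_D = 94/3 − (1/3)q_C.
The game is symmetric, so in equilibrium q_C = q_D: the reaction function gives (4/3)q_D = 94/3, hence q_D = 23.5.
P_D = 198 − 3·23.5 − 2·23.5 = 80.5.
Profit = (80.5 − 10)·23.5 = 1656.75.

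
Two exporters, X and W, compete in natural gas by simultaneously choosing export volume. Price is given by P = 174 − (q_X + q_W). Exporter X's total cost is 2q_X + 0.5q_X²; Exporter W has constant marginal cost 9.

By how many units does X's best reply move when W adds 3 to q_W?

Exporter X's profit: π = q_X(174 − (q_X + q_W)) − 2q_X − 0.5q_X².
∂π/∂q_X = 172 − 3q_X − q_W = 0, so q_X = 172/3 − (1/3)q_W.
The reaction-function slope is −1/3, so a 3-unit rise in q_W moves q_X by −1/3 × 3 = −1. X's best response falls — the actions are strategic substitutes.

-1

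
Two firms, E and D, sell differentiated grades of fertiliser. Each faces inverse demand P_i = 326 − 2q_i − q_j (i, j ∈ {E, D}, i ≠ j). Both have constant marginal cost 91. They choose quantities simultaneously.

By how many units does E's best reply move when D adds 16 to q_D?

-4

Firm E's profit: π = q_E(326 − 2q_E − q_D) − 91q_E.
∂π/∂q_E = 235 − 4q_E − q_D = 0 ⇒ q_E = 58.75 − 0.25q_D.
The reaction-function slope is −0.25, so a 16-unit rise in q_D moves q_E by −0.25 × 16 = −4. E's best response falls — the actions are strategic substitutes.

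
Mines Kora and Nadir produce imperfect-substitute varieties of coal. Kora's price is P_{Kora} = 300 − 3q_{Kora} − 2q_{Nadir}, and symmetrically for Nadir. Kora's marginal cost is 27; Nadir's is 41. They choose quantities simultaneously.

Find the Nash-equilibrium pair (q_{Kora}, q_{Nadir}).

35, 31.5

Mine Kora's profit: π = q_{Kora}(300 − 3q_{Kora} − 2q_{Nadir}) − 27q_{Kora}.
∂π/∂q_{Kora} = 273 − 6q_{Kora} − 2q_{Nadir} = 0 ⇒ q_{Kora} = 45.5 − (1/3)q_{Nadir}.
Similarly q_{Nadir} = 259/6 − (1/3)q_{Kora}.
Substituting the second reaction function into the first: q_{Kora} = 45.5 − (1/3)(259/6 − (1/3)q_{Kora}), which gives (8/9)q_{Kora} = 280/9 ⇒ q_{Kora} = 35.
Then q_{Nadir} = 259/6 − (1/3)·35 = 31.5.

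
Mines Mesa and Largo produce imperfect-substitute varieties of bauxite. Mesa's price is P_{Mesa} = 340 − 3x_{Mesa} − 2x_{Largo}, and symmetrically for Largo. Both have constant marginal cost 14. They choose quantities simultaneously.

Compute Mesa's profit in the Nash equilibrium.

Mine Mesa's profit: π = x_{Mesa}(340 − 3x_{Mesa} − 2x_{Largo}) − 14x_{Mesa}.
∂π/∂x_{Mesa} = 326 − 6x_{Mesa} − 2x_{Largo} = 0 ⇒ x_{Mesa} = 163/3 − (1/3)x_{Largo}.
The game is symmetric, so in equilibrium x_{Largo} = x_{Mesa}: the reaction function gives (4/3)x_{Mesa} = 163/3, hence x_{Mesa} = 40.75.
P_{Mesa} = 340 − 3·40.75 − 2·40.75 = 136.25.
Profit = (136.25 − 14)·40.75 = 4981.6875.

4981.6875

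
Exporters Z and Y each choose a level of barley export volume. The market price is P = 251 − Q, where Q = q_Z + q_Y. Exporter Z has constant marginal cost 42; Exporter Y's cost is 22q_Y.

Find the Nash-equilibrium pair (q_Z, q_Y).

63, 83

Exporter Z's profit: π = q_Z(251 − (q_Z + q_Y)) − 42q_Z.
∂π/∂q_Z = 209 − 2q_Z − q_Y = 0, so q_Z = 104.5 − 0.5q_Y.
By the same steps for Y: q_Y = 114.5 − 0.5q_Z.
Substituting the second reaction function into the first: q_Z = 104.5 − 0.5(114.5 − 0.5q_Z), which gives 0.75q_Z = 47.25 ⇒ q_Z = 63.
Then q_Y = 114.5 − 0.5·63 = 83.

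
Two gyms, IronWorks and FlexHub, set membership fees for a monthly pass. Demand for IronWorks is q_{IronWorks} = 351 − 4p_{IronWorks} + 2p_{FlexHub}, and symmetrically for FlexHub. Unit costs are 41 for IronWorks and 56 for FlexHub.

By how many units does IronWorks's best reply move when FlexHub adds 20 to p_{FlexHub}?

5

IronWorks's profit: π = (p_{IronWorks} − 41)(351 − 4p_{IronWorks} + 2p_{FlexHub}).
∂π/∂p_{IronWorks} = 515 − 8p_{IronWorks} + 2p_{FlexHub} = 0 ⇒ p_{IronWorks} = 64.375 + 0.25p_{FlexHub}.
The reaction-function slope is 0.25, so a 20-unit rise in p_{FlexHub} moves p_{IronWorks} by 0.25 × 20 = 5. IronWorks's best response rises — the actions are strategic complements.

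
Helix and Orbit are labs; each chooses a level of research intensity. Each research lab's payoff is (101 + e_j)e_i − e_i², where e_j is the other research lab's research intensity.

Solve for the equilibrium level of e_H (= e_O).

Helix's payoff is (101 + e_O)e_H − e_H².
∂π/∂e_H = 101 + e_O − 2e_H = 0, so e_H = 50.5 + 0.5e_O.
Setting e_H = e_O in the reaction function: e_H = 50.5 + 0.5e_H, so e_H = 50.5 / 0.5 = 101.

101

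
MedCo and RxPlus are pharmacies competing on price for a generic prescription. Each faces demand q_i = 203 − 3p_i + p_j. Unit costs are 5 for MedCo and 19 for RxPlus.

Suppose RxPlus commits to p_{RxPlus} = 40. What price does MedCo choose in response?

MedCo's profit: π = (p_{MedCo} − 5)(203 − 3p_{MedCo} + p_{RxPlus}).
∂π/∂p_{MedCo} = 218 − 6p_{MedCo} + p_{RxPlus} = 0 ⇒ p_{MedCo} = 109/3 + (1/6)p_{RxPlus}.
At p_{RxPlus} = 40: p_{MedCo} = 109/3 + (1/6)·40 = 43.

43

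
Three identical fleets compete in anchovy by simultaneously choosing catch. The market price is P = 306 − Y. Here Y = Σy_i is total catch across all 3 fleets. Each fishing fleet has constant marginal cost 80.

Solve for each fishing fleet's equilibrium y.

56.5

A representative fishing fleet's profit is π_i = y_i(306 − Y) − 80y_i, with Y = y_i + Σ_{j≠i} y_j.
First-order condition: 226 − 2y_i − Σ_{j≠i} y_j = 0.
In a symmetric equilibrium every fishing fleet chooses the same y, so Σ_{j≠i} y_j = 2y. The condition becomes 226 − 4y = 0, giving y = 226/4 = 56.5.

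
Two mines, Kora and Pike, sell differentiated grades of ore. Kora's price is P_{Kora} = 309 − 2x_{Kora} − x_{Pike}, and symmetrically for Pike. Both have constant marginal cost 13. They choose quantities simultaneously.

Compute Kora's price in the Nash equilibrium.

Mine Kora's profit: π = x_{Kora}(309 − 2x_{Kora} − x_{Pike}) − 13x_{Kora}.
∂π/∂x_{Kora} = 296 − 4x_{Kora} − x_{Pike} = 0 ⇒ x_{Kora} = 74 − 0.25x_{Pike}.
By symmetry x_{Pike} = x_{Kora}; substituting into the reaction function, 1.25x_{Kora} = 74 and x_{Kora} = 59.2.
P_{Kora} = 309 − 2·59.2 − 59.2 = 131.4.

131.4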